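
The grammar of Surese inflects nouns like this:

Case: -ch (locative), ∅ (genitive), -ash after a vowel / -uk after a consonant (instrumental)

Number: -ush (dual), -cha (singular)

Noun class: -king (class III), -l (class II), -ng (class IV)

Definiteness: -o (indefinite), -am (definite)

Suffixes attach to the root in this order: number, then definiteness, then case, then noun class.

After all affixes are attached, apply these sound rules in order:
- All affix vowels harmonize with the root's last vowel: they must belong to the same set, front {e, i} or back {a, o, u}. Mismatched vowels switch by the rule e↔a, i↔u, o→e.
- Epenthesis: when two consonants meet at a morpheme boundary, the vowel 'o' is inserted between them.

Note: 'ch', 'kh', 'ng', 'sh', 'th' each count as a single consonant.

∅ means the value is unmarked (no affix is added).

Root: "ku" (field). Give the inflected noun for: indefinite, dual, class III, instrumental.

Attach number dual -ush → kuush.
Attach definiteness indefinite -o → kuusho.
Attach case instrumental -ash (after vowel 'o') → kuushoash.
Attach noun class class III -king → kuushoashking.
Apply vowel harmony: kuushoashking → kuushoashkung.
Apply epenthesis: kuushoashkung → kuushoashokung.

kuushoashokung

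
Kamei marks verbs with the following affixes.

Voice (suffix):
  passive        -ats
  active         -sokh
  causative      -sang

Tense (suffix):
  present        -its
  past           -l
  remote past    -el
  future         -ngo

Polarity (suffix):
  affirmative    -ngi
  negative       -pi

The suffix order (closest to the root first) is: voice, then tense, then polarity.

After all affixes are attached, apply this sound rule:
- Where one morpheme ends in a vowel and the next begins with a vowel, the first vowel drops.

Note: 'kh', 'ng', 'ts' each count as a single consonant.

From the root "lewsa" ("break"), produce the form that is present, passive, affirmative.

lewsatsitsngi

Attach voice passive -ats → lewsaats.
Attach tense present -its → lewsaatsits.
Attach polarity affirmative -ngi → lewsaatsitsngi.
Apply vowel deletion: lewsaatsitsngi → lewsatsitsngi.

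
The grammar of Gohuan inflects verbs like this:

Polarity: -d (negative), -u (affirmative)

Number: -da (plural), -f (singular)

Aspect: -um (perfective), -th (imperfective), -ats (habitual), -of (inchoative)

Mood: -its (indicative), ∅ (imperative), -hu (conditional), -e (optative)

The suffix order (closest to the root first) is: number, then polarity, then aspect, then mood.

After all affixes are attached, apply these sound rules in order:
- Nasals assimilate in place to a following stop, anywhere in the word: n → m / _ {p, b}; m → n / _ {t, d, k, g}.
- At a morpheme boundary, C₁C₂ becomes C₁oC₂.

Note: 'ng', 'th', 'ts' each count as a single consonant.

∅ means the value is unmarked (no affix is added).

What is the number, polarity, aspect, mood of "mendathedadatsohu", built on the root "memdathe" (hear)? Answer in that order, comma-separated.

plural, negative, habitual, conditional

Segment: memdathe-da-d-ats-hu.
number: -da → plural.
polarity: -d → negative.
aspect: -ats → habitual.
mood: -hu → conditional.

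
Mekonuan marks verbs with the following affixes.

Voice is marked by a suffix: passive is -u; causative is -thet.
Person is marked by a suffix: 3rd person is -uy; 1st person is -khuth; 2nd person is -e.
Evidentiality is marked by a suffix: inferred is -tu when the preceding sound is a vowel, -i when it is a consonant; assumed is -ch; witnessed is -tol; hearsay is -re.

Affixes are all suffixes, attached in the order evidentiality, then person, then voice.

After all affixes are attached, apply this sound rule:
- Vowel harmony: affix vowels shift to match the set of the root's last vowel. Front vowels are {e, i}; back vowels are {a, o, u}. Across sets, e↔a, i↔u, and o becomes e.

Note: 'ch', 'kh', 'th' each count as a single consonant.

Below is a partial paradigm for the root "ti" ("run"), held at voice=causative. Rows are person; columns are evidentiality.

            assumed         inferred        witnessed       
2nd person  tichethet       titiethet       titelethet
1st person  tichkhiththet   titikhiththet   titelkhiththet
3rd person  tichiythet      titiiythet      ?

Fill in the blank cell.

titeliythet

Attach evidentiality witnessed -tol → titol.
Attach person 3rd person -uy → titoluy.
Attach voice causative -thet → titoluythet.
Apply vowel harmony: titoluythet → titeliythet.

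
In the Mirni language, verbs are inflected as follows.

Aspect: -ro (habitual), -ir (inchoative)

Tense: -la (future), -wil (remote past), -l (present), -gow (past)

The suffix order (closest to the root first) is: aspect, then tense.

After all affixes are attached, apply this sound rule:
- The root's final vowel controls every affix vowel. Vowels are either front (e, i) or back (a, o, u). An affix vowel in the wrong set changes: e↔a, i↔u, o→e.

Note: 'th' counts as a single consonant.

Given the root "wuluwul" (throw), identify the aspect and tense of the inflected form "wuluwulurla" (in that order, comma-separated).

Segment: wuluwul-ir-la.
aspect: -ir → inchoative.
tense: -la → future.

inchoative, future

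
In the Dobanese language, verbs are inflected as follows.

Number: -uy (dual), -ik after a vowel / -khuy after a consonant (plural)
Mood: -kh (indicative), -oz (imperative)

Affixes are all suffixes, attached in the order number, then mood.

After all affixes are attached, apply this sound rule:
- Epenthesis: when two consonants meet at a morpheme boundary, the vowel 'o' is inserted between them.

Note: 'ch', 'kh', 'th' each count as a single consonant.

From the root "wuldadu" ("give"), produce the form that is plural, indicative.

wuldaduikokh

Attach number plural -ik (after vowel 'u') → wuldaduik.
Attach mood indicative -kh → wuldaduikkh.
Apply epenthesis: wuldaduikkh → wuldaduikokh.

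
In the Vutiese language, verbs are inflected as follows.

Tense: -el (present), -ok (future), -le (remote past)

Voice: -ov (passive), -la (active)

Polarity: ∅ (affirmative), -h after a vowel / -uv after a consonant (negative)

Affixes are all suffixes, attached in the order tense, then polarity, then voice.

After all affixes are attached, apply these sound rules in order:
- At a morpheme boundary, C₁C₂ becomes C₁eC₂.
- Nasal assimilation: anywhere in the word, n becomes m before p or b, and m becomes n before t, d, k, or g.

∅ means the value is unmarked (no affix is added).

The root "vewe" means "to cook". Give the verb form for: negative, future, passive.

veweokuvov

Attach tense future -ok → veweok.
Attach polarity negative -uv (after consonant 'k') → veweokuv.
Attach voice passive -ov → veweokuvov.
Epenthesis: no change.
Nasal assimilation: no change.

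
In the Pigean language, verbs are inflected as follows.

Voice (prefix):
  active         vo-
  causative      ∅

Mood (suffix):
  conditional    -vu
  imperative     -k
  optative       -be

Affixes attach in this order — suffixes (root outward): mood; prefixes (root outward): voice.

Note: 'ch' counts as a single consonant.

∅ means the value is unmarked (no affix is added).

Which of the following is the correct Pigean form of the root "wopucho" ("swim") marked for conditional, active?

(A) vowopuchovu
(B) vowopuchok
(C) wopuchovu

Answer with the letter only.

Attach voice active vo- → vowopucho.
Attach mood conditional -vu → vowopuchovu.
So the correct form is vowopuchovu, option (A).
(B) vowopuchok is wrong: it uses imperative instead of conditional for mood.
(C) wopuchovu is wrong: it uses causative instead of active for voice.

A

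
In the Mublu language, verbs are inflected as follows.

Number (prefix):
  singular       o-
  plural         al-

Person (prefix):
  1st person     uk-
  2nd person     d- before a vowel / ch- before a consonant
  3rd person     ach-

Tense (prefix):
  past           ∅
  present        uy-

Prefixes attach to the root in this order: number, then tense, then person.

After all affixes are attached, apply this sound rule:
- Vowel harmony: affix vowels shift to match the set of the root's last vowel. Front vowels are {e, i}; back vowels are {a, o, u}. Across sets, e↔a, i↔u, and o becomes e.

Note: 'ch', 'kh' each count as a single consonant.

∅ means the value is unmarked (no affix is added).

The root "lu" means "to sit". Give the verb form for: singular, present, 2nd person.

duyolu

Attach number singular o- → olu.
Attach tense present uy- → uyolu.
Attach person 2nd person d- (before vowel 'u') → duyolu.
Vowel harmony: no change.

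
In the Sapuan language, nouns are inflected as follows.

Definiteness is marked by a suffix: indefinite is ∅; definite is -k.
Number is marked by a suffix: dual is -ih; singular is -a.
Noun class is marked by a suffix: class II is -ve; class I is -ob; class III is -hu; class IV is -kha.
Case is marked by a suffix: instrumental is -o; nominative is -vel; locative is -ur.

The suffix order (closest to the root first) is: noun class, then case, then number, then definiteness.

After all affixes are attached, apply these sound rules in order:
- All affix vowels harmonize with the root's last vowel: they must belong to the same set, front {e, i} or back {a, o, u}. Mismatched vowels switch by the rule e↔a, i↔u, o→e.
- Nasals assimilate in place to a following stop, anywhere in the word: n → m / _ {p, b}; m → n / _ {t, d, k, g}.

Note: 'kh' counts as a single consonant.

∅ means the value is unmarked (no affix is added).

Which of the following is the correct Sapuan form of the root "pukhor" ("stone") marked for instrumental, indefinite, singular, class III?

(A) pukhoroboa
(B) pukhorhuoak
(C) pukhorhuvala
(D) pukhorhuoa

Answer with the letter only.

D

Attach noun class class III -hu → pukhorhu.
Attach case instrumental -o → pukhorhuo.
Attach number singular -a → pukhorhuoa.
definiteness = indefinite: zero marking, form stays pukhorhuoa.
Vowel harmony: no change.
Nasal assimilation: no change.
So the correct form is pukhorhuoa, option (D).
(C) pukhorhuvala is wrong: it uses nominative instead of instrumental for case.
(B) pukhorhuoak is wrong: it uses definite instead of indefinite for definiteness.
(A) pukhoroboa is wrong: it uses class I instead of class III for noun class.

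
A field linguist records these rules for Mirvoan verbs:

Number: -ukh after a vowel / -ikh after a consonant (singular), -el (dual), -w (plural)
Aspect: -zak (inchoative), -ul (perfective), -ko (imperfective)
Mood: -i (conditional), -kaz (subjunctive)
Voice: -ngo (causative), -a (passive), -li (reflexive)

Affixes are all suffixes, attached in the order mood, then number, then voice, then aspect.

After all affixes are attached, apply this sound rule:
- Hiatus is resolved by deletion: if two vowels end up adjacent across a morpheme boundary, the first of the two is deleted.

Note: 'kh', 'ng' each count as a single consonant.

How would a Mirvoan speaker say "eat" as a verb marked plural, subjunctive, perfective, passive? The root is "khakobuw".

khakobuwkazwul

Attach mood subjunctive -kaz → khakobuwkaz.
Attach number plural -w → khakobuwkazw.
Attach voice passive -a → khakobuwkazwa.
Attach aspect perfective -ul → khakobuwkazwaul.
Apply vowel deletion: khakobuwkazwaul → khakobuwkazwul.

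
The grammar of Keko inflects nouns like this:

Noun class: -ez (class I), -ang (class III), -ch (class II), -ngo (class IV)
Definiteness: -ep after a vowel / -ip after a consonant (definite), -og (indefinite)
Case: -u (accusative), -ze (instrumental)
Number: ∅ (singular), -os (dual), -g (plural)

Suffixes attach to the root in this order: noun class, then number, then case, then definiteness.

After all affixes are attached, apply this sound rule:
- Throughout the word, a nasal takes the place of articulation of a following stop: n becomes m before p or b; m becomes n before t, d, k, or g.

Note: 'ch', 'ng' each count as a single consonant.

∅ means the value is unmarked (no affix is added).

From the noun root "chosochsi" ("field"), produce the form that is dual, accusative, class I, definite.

chosochsiezosuep

Attach noun class class I -ez → chosochsiez.
Attach number dual -os → chosochsiezos.
Attach case accusative -u → chosochsiezosu.
Attach definiteness definite -ep (after vowel 'u') → chosochsiezosuep.
Nasal assimilation: no change.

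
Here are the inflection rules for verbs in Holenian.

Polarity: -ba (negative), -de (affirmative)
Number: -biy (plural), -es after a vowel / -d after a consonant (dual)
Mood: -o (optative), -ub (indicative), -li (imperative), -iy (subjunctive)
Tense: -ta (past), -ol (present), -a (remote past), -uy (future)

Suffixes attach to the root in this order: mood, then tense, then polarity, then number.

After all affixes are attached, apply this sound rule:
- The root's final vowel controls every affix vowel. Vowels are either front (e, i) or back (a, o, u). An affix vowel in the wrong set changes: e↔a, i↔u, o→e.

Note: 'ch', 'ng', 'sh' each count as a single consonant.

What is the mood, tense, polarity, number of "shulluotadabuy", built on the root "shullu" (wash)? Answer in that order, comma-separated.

optative, past, affirmative, plural

Segment: shullu-o-ta-de-biy.
mood: -o → optative.
tense: -ta → past.
polarity: -de → affirmative.
number: -biy → plural.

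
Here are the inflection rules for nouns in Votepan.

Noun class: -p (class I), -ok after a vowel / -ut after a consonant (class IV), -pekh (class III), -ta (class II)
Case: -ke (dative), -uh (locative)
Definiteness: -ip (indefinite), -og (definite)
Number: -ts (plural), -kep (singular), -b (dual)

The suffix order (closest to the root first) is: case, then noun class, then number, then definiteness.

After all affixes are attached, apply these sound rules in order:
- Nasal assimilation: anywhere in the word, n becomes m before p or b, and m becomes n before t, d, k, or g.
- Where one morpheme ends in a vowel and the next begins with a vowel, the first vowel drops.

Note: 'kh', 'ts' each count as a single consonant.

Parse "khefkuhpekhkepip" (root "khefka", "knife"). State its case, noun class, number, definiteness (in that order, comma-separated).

Segment: khefka-uh-pekh-kep-ip.
case: -uh → locative.
noun class: -pekh → class III.
number: -kep → singular.
definiteness: -ip → indefinite.

locative, class III, singular, indefinite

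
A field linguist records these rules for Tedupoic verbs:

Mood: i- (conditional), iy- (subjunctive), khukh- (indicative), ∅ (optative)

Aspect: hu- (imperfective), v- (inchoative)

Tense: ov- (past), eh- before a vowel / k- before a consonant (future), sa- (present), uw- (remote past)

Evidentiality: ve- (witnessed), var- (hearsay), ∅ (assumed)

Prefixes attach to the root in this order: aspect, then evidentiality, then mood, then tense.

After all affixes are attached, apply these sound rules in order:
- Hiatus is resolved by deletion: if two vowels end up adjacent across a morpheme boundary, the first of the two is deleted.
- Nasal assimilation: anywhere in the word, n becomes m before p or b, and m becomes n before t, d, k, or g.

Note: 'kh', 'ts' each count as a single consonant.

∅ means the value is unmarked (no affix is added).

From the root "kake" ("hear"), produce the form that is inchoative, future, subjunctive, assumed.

Attach aspect inchoative v- → vkake.
evidentiality = assumed: zero marking, form stays vkake.
Attach mood subjunctive iy- → iyvkake.
Attach tense future eh- (before vowel 'i') → ehiyvkake.
Vowel deletion: no change.
Nasal assimilation: no change.

ehiyvkake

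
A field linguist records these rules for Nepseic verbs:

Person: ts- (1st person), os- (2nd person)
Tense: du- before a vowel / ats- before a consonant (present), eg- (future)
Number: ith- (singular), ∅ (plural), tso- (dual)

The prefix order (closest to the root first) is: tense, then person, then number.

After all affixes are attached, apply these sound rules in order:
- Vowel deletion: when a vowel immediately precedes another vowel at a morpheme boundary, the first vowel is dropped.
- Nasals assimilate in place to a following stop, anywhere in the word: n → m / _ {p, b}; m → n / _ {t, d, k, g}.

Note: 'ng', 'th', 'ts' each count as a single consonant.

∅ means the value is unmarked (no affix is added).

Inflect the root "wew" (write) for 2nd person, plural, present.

Attach tense present ats- (before consonant 'w') → atswew.
Attach person 2nd person os- → osatswew.
number = plural: zero marking, form stays osatswew.
Vowel deletion: no change.
Nasal assimilation: no change.

osatswew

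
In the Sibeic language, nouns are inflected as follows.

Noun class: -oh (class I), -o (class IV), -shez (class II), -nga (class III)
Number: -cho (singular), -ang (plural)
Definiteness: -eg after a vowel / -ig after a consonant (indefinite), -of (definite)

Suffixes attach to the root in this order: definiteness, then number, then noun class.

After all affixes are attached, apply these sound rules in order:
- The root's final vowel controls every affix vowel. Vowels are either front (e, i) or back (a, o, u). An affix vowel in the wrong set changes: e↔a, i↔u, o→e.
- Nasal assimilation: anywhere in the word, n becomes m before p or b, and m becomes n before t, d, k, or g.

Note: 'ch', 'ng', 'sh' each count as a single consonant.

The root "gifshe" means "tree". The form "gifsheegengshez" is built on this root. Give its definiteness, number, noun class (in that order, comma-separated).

Segment: gifshe-eg-ang-shez.
definiteness: -eg/ig → indefinite.
number: -ang → plural.
noun class: -shez → class II.

indefinite, plural, class II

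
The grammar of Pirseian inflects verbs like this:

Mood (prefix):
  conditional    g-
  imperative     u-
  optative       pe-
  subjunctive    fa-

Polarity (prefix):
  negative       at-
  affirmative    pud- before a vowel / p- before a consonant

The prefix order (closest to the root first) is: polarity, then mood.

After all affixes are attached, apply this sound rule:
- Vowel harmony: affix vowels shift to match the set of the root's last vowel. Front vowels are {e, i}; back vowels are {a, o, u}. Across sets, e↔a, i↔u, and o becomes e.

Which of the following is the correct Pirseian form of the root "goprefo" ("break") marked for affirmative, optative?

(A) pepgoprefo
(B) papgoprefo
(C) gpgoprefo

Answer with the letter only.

Attach polarity affirmative p- (before consonant 'g') → pgoprefo.
Attach mood optative pe- → pepgoprefo.
Apply vowel harmony: pepgoprefo → papgoprefo.
So the correct form is papgoprefo, option (B).
(C) gpgoprefo is wrong: it uses conditional instead of optative for mood.
(A) pepgoprefo is wrong: it fails to apply the sound rule(s).

B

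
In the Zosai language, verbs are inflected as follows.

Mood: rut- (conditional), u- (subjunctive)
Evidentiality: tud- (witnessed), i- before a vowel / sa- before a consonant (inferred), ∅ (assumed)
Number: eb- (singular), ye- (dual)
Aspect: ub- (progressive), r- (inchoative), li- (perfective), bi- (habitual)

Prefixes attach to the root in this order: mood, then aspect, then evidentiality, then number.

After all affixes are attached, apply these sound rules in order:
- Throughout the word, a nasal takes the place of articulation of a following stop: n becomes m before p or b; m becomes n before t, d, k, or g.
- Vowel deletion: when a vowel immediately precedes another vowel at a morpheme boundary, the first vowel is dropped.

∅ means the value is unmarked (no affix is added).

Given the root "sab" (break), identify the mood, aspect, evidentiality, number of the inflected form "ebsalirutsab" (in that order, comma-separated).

Segment: eb-sa-li-rut-sab.
mood: rut- → conditional.
aspect: li- → perfective.
evidentiality: i/sa- → inferred.
number: eb- → singular.

conditional, perfective, inferred, singular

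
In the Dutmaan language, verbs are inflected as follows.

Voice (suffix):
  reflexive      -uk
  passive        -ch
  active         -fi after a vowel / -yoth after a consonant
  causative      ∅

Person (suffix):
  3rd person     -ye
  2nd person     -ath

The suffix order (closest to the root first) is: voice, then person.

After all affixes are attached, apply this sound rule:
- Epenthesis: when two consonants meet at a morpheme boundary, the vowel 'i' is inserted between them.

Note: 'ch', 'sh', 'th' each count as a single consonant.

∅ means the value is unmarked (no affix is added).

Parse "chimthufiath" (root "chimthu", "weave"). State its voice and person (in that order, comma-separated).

active, 2nd person

Segment: chimthu-fi-ath.
voice: -fi/yoth → active.
person: -ath → 2nd person.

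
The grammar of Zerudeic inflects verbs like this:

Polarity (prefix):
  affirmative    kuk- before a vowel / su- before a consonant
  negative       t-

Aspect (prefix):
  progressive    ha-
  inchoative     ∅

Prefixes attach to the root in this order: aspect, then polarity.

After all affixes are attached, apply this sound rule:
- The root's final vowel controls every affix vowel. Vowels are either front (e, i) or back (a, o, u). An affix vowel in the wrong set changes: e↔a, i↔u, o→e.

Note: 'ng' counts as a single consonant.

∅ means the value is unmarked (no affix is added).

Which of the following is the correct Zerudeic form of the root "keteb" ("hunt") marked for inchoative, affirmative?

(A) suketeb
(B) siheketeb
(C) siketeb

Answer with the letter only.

C

aspect = inchoative: zero marking, form stays keteb.
Attach polarity affirmative su- (before consonant 'k') → suketeb.
Apply vowel harmony: suketeb → siketeb.
So the correct form is siketeb, option (C).
(B) siheketeb is wrong: it uses progressive instead of inchoative for aspect.
(A) suketeb is wrong: it fails to apply the sound rule(s).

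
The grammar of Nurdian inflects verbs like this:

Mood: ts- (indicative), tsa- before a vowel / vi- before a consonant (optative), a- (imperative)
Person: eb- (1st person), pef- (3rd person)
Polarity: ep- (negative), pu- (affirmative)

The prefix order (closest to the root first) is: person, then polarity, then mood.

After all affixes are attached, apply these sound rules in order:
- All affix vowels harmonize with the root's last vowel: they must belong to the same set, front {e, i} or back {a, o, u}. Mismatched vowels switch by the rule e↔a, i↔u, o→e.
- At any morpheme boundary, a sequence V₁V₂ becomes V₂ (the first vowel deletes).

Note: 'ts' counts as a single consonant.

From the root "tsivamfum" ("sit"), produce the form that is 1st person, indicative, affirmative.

Attach person 1st person eb- → ebtsivamfum.
Attach polarity affirmative pu- → puebtsivamfum.
Attach mood indicative ts- → tspuebtsivamfum.
Apply vowel harmony: tspuebtsivamfum → tspuabtsivamfum.
Apply vowel deletion: tspuabtsivamfum → tspabtsivamfum.

tspabtsivamfum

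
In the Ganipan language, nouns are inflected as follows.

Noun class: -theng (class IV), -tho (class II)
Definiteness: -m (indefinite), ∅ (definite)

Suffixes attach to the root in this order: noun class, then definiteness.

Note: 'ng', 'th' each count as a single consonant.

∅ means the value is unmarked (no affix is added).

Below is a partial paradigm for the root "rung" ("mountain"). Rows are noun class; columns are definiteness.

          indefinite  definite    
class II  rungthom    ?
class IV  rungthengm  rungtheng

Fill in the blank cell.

rungtho

Attach noun class class II -tho → rungtho.
definiteness = definite: zero marking, form stays rungtho.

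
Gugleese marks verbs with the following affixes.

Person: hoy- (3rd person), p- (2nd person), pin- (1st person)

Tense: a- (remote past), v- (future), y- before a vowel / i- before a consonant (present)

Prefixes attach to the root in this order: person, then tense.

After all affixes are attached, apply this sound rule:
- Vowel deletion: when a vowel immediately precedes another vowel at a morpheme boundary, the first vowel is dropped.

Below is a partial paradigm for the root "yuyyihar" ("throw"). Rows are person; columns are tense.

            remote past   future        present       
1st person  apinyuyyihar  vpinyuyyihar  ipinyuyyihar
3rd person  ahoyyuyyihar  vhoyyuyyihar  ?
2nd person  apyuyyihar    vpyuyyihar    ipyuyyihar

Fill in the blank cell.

ihoyyuyyihar

Attach person 3rd person hoy- → hoyyuyyihar.
Attach tense present i- (before consonant 'h') → ihoyyuyyihar.
Vowel deletion: no change.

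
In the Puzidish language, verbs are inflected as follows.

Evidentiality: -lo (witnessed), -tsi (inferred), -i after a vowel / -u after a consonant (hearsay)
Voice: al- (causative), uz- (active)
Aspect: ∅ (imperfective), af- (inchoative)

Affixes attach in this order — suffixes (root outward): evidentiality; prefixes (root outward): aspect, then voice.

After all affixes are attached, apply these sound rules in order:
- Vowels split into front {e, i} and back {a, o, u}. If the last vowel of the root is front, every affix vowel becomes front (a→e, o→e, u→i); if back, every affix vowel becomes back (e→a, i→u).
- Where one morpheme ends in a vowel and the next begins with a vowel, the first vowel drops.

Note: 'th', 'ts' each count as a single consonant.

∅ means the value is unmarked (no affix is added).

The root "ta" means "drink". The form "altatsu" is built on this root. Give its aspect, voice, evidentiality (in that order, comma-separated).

Segment: al-ta-tsi.
aspect: ∅ → imperfective.
voice: al- → causative.
evidentiality: -tsi → inferred.

imperfective, causative, inferred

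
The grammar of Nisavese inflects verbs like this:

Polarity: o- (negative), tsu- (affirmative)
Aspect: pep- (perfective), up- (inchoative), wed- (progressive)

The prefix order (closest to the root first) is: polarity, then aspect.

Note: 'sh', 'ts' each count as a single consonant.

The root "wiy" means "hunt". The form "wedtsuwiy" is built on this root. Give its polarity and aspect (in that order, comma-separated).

affirmative, progressive

Segment: wed-tsu-wiy.
polarity: tsu- → affirmative.
aspect: wed- → progressive.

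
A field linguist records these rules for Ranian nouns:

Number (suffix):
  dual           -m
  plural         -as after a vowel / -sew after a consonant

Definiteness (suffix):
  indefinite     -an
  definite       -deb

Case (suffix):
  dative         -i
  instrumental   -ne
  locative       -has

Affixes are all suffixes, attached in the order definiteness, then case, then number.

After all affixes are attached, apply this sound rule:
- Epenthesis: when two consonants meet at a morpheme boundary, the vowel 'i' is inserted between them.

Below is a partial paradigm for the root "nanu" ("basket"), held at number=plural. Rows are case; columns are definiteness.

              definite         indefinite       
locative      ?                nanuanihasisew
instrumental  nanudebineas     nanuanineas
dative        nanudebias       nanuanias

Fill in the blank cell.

nanudebihasisew

Attach definiteness definite -deb → nanudeb.
Attach case locative -has → nanudebhas.
Attach number plural -sew (after consonant 's') → nanudebhassew.
Apply epenthesis: nanudebhassew → nanudebihasisew.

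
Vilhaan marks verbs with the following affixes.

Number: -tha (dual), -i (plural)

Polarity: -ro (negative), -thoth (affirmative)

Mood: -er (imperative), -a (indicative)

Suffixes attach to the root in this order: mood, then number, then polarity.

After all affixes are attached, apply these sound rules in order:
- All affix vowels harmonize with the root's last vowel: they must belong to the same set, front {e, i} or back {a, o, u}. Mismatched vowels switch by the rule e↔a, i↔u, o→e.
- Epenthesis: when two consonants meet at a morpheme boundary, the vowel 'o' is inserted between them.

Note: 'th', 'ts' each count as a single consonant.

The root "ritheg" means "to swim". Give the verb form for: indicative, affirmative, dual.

rithegethetheth

Attach mood indicative -a → rithega.
Attach number dual -tha → rithegatha.
Attach polarity affirmative -thoth → rithegathathoth.
Apply vowel harmony: rithegathathoth → rithegethetheth.
Epenthesis: no change.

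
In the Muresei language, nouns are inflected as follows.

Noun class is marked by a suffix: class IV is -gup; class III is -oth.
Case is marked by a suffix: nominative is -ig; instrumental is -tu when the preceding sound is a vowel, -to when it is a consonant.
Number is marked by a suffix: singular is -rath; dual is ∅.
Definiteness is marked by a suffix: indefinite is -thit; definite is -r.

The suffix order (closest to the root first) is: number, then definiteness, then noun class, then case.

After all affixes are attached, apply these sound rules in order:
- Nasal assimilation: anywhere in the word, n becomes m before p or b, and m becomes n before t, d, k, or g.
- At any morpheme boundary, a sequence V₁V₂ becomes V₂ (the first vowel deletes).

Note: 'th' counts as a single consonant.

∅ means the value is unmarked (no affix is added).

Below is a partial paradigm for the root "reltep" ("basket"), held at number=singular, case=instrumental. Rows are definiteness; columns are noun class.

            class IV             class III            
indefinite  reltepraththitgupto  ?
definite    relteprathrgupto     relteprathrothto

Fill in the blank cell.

Attach number singular -rath → relteprath.
Attach definiteness indefinite -thit → reltepraththit.
Attach noun class class III -oth → reltepraththitoth.
Attach case instrumental -to (after consonant 'th') → reltepraththitothto.
Nasal assimilation: no change.
Vowel deletion: no change.

reltepraththitothto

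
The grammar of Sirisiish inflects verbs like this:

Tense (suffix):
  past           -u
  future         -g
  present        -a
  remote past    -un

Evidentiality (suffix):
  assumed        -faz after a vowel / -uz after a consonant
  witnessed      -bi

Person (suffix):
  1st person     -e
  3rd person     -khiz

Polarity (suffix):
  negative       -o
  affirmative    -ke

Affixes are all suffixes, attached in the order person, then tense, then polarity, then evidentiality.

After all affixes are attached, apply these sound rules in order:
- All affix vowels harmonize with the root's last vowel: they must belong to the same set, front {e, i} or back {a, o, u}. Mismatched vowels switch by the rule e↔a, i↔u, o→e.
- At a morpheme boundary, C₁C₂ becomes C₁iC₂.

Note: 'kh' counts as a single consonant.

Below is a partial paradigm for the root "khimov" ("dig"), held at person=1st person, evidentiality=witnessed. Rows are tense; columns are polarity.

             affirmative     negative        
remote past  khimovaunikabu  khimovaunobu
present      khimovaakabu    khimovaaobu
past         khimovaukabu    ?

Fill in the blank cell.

khimovauobu

Attach person 1st person -e → khimove.
Attach tense past -u → khimoveu.
Attach polarity negative -o → khimoveuo.
Attach evidentiality witnessed -bi → khimoveuobi.
Apply vowel harmony: khimoveuobi → khimovauobu.
Epenthesis: no change.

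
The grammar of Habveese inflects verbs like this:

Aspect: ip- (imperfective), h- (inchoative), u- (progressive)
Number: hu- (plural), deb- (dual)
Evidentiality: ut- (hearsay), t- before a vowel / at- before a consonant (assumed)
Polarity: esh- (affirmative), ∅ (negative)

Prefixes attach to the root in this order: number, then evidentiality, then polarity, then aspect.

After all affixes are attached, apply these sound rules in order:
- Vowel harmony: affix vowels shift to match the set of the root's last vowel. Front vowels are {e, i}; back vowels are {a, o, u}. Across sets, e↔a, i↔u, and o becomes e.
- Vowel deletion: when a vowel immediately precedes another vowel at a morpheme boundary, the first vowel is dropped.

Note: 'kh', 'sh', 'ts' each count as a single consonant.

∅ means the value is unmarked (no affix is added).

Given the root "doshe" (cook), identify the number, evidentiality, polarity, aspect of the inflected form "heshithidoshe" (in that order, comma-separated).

Segment: h-esh-ut-hu-doshe.
number: hu- → plural.
evidentiality: ut- → hearsay.
polarity: esh- → affirmative.
aspect: h- → inchoative.

plural, hearsay, affirmative, inchoative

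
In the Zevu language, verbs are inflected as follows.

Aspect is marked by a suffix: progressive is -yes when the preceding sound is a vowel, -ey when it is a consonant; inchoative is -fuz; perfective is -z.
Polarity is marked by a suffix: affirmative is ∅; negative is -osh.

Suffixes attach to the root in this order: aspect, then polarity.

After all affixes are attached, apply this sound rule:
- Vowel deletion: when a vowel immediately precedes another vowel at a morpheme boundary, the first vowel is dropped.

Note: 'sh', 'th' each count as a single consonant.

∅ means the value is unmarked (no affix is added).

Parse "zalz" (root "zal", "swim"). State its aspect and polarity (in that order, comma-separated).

perfective, affirmative

Segment: zal-z.
aspect: -z → perfective.
polarity: ∅ → affirmative.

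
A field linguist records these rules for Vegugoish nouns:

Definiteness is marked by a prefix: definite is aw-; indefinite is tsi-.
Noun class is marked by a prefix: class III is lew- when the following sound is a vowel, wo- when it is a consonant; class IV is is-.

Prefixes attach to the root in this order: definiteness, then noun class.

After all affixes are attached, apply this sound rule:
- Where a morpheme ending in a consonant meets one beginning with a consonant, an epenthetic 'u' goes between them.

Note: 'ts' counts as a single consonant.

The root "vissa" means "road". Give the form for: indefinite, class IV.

isutsivissa

Attach definiteness indefinite tsi- → tsivissa.
Attach noun class class IV is- → istsivissa.
Apply epenthesis: istsivissa → isutsivissa.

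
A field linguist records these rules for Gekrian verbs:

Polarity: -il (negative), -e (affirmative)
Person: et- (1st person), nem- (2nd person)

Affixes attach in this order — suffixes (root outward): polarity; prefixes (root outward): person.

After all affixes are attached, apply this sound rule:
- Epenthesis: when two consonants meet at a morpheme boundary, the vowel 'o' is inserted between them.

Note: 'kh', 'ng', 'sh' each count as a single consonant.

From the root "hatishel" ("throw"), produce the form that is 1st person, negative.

Attach polarity negative -il → hatishelil.
Attach person 1st person et- → ethatishelil.
Apply epenthesis: ethatishelil → etohatishelil.

etohatishelil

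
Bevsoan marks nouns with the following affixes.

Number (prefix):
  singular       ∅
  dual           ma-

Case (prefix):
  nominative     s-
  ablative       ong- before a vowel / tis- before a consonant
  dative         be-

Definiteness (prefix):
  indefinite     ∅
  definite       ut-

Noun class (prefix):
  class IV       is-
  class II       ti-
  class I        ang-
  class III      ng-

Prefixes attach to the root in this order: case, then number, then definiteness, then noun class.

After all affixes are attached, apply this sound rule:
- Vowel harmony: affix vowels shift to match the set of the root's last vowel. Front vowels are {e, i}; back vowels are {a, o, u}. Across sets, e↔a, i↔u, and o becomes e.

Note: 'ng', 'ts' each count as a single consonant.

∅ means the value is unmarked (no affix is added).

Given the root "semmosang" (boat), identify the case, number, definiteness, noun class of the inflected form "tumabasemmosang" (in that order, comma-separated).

dative, dual, indefinite, class II

Segment: ti-ma-be-semmosang.
case: be- → dative.
number: ma- → dual.
definiteness: ∅ → indefinite.
noun class: ti- → class II.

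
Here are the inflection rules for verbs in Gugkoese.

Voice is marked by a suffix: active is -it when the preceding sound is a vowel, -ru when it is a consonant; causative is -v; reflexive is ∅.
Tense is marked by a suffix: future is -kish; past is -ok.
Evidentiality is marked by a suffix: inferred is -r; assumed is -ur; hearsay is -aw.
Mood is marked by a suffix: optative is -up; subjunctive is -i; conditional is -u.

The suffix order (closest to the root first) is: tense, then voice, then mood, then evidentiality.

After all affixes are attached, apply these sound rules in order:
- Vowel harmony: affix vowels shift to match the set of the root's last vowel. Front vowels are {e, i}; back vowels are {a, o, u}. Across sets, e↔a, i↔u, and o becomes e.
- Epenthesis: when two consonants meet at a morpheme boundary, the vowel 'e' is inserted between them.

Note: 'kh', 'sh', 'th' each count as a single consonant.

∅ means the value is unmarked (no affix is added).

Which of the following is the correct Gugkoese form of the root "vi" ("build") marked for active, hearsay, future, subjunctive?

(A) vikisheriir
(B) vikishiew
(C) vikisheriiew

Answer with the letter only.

C

Attach tense future -kish → vikish.
Attach voice active -ru (after consonant 'sh') → vikishru.
Attach mood subjunctive -i → vikishrui.
Attach evidentiality hearsay -aw → vikishruiaw.
Apply vowel harmony: vikishruiaw → vikishriiew.
Apply epenthesis: vikishriiew → vikisheriiew.
So the correct form is vikisheriiew, option (C).
(A) vikisheriir is wrong: it uses inferred instead of hearsay for evidentiality.
(B) vikishiew is wrong: it uses reflexive instead of active for voice.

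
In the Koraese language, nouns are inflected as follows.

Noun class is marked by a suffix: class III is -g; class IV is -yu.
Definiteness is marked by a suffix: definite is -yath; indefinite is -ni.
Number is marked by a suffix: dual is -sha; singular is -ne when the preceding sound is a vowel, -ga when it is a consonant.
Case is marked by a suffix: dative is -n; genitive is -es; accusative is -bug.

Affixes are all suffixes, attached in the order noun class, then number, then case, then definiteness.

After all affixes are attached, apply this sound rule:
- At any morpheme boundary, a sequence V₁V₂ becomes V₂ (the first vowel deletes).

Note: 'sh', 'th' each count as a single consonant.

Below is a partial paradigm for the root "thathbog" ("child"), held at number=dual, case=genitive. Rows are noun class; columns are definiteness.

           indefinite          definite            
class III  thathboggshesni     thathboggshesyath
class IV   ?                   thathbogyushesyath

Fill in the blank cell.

Attach noun class class IV -yu → thathbogyu.
Attach number dual -sha → thathbogyusha.
Attach case genitive -es → thathbogyushaes.
Attach definiteness indefinite -ni → thathbogyushaesni.
Apply vowel deletion: thathbogyushaesni → thathbogyushesni.

thathbogyushesni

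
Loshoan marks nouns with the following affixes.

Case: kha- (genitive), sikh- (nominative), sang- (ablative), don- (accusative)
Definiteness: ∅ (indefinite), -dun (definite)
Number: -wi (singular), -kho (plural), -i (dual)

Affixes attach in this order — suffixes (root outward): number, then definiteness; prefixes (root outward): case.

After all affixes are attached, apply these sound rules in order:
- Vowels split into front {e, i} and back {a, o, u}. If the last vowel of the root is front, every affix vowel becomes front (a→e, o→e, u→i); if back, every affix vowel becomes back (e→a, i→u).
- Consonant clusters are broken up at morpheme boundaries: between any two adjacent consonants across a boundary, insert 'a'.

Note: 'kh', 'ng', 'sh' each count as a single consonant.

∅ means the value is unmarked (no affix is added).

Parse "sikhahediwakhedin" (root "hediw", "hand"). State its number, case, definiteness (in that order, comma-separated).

plural, nominative, definite

Segment: sikh-hediw-kho-dun.
number: -kho → plural.
case: sikh- → nominative.
definiteness: -dun → definite.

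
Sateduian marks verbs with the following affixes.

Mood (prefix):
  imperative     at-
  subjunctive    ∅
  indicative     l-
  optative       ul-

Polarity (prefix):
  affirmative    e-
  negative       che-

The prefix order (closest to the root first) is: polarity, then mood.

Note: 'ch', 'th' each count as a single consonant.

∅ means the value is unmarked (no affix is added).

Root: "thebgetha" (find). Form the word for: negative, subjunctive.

chethebgetha

Attach polarity negative che- → chethebgetha.
mood = subjunctive: zero marking, form stays chethebgetha.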